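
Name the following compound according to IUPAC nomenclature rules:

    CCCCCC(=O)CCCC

decan-5-one

Counting along the main chain through the carbonyl gives 10 carbons: the parent is decane.
A ketone (C=O on an internal carbon) is the principal characteristic group, giving the suffix -one.
Choose the numbering such that numbering from this end puts the carbonyl group at C-5 rather than C-6.
With this numbering: the carbonyl at C-5.
Putting it together: decan-5-one.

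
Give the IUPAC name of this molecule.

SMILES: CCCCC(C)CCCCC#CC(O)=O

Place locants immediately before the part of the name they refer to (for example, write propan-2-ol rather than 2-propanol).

The longest chain bearing the –COOH group and the multiple bond is 12 carbons long (dodecane).
The highest-priority functional group is a carboxylic acid (terminal –COOH), so the name ends in -oic acid.
There is one C≡C triple bond, indicated by the ending -yne.
The numbering direction is chosen so that the carboxylic acid carbon is C-1 by definition.
This places the triple bond between C-2 and C-3; a methyl group at C-8.
Putting it together: 8-methyldodec-2-ynoic acid.

8-methyldodec-2-ynoic acid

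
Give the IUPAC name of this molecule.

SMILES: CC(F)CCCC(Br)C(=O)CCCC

The longest carbon chain that includes the carbonyl has 11 carbons, so the parent hydride is undecane.
A ketone (C=O on an internal carbon) is the principal characteristic group, giving the suffix -one.
The numbering direction is chosen so that numbering from this end puts the carbonyl group at C-5 rather than C-7.
That gives the carbonyl at C-5; a bromo group at C-6; a fluoro group at C-10.
Substituent prefixes are cited in alphabetical order (multiplying prefixes like di-/tri- are ignored for ordering).
Putting it together: 6-bromo-10-fluoroundecan-5-one.

6-bromo-10-fluoroundecan-5-one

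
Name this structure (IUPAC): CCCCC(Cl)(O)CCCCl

1,4-dichlorooctan-4-ol

Counting along the main chain through the –OH group gives 8 carbons: the parent is octane.
The highest-priority functional group is an alcohol (–OH), so the name ends in -ol.
The numbering direction is chosen so that numbering from this end puts the hydroxyl group at C-4 rather than C-5.
That gives the hydroxyl at C-4; chloro groups at C-1 and C-4.
The name is 1,4-dichlorooctan-4-ol.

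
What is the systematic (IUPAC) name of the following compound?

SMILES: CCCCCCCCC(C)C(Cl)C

2-chloro-3-methylundecane

The longest carbon chain is 11 atoms: the parent is undecane.
Number the chain so that the substituent locant set {2,3} is lower than {9,10} at the first point of difference.
With this numbering: a chloro group at C-2; a methyl group at C-3.
Substituent prefixes are cited in alphabetical order (multiplying prefixes like di-/tri- are ignored for ordering).
The name is 2-chloro-3-methylundecane.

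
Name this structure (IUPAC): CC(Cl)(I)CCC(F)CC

2-chloro-5-fluoro-2-iodoheptane

The parent chain contains 7 carbons (heptane).
Number the chain so that the substituent locant set {2,2,5} is lower than {3,6,6} at the first point of difference.
This places a chloro group at C-2; a fluoro group at C-5; an iodo group at C-2.
Substituent prefixes are cited in alphabetical order (multiplying prefixes like di-/tri- are ignored for ordering).
Putting it together: 2-chloro-5-fluoro-2-iodoheptane.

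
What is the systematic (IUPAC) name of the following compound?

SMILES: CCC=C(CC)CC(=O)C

4-ethylhept-4-en-2-one

The longest carbon chain that includes the carbonyl and the multiple bond has 7 carbons, so the parent hydride is heptane.
The highest-priority functional group is a ketone (C=O on an internal carbon), so the name ends in -one.
A C=C double bond in the chain gives the infix -ene-.
The numbering direction is chosen so that numbering from this end puts the carbonyl group at C-2 rather than C-6.
With this numbering: the carbonyl at C-2; the double bond between C-4 and C-5; an ethyl group at C-4.
The name is 4-ethylhept-4-en-2-one.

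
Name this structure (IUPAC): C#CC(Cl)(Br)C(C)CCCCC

3-bromo-3-chloro-4-methylnon-1-yne

Counting along the main chain through the multiple bond gives 9 carbons: the parent is nonane.
A C≡C triple bond in the chain gives the infix -yne-.
The numbering direction is chosen so that numbering from this end puts the triple bond at C-1 rather than C-8.
That gives the triple bond between C-1 and C-2; a bromo group at C-3; a chloro group at C-3; a methyl group at C-4.
The substituents are ordered alphabetically, ignoring any di-/tri- multipliers.
The name is 3-bromo-3-chloro-4-methylnon-1-yne.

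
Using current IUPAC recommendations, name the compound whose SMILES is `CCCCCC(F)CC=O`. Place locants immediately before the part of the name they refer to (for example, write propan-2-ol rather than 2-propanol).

3-fluorooctanal

Counting along the main chain through the –CHO group gives 8 carbons: the parent is octane.
The principal characteristic group is an aldehyde (terminal –CHO), named with the suffix -al.
Number the chain so that the aldehyde carbon is C-1 by definition.
That gives a fluoro group at C-3.
Assembling the pieces gives 3-fluorooctanal.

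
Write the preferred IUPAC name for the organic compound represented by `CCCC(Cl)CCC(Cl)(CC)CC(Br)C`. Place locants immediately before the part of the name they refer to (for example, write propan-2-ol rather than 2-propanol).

The longest carbon chain is 10 atoms: the parent is decane.
Choose the numbering such that the substituent locant set {2,4,4,7} is lower than {4,7,7,9} at the first point of difference.
That gives a bromo group at C-2; chloro groups at C-4 and C-7; an ethyl group at C-4.
The substituents are ordered alphabetically, ignoring any di-/tri- multipliers.
Putting it together: 2-bromo-4,7-dichloro-4-ethyldecane.

2-bromo-4,7-dichloro-4-ethyldecane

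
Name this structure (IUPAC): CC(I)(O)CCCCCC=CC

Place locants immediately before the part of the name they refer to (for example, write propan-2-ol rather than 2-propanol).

The longest chain bearing the –OH group and the multiple bond is 10 carbons long (decane).
The principal characteristic group is an alcohol (–OH), named with the suffix -ol.
A C=C double bond in the chain gives the infix -ene-.
Number the chain so that numbering from this end puts the hydroxyl group at C-2 rather than C-9.
With this numbering: the hydroxyl at C-2; the double bond between C-8 and C-9; an iodo group at C-2.
Assembling the pieces gives 2-iododec-8-en-2-ol.

2-iododec-8-en-2-ol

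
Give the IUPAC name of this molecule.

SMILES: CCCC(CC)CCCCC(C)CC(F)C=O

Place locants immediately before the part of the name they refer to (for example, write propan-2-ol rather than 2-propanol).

9-ethyl-2-fluoro-4-methyldodecanal

The longest chain bearing the –CHO group is 12 carbons long (dodecane).
The principal characteristic group is an aldehyde (terminal –CHO), named with the suffix -al.
The numbering direction is chosen so that the aldehyde carbon is C-1 by definition.
With this numbering: an ethyl group at C-9; a fluoro group at C-2; a methyl group at C-4.
Prefixes are listed alphabetically: ethyl, fluoro, methyl.
Putting it together: 9-ethyl-2-fluoro-4-methyldodecanal.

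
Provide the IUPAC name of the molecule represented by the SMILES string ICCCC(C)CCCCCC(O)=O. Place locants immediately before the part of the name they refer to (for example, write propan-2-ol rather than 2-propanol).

The longest carbon chain that includes the –COOH group has 10 carbons, so the parent hydride is decane.
A carboxylic acid (terminal –COOH) is the principal characteristic group, giving the suffix -oic acid.
Number the chain so that the carboxylic acid carbon is C-1 by definition.
That gives an iodo group at C-10; a methyl group at C-7.
Substituent prefixes are cited in alphabetical order (multiplying prefixes like di-/tri- are ignored for ordering).
The name is 10-iodo-7-methyldecanoic acid.

10-iodo-7-methyldecanoic acid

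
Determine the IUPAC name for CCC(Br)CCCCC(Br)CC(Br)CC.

The parent chain contains 12 carbons (dodecane).
Choose the numbering such that the substituent locant set {3,5,10} is lower than {3,8,10} at the first point of difference.
With this numbering: bromo groups at C-3 and C-5 and C-10.
The name is 3,5,10-tribromododecane.

3,5,10-tribromododecane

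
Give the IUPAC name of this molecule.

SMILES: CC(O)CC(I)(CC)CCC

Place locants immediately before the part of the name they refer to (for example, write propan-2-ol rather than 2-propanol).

4-ethyl-4-iodoheptan-2-ol

Counting along the main chain through the –OH group gives 7 carbons: the parent is heptane.
The highest-priority functional group is an alcohol (–OH), so the name ends in -ol.
The numbering direction is chosen so that numbering from this end puts the hydroxyl group at C-2 rather than C-6.
This places the hydroxyl at C-2; an ethyl group at C-4; an iodo group at C-4.
The substituents are ordered alphabetically, ignoring any di-/tri- multipliers.
Putting it together: 4-ethyl-4-iodoheptan-2-ol.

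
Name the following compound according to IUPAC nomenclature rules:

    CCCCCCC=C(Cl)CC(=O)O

Counting along the main chain through the –COOH group and the multiple bond gives 10 carbons: the parent is decane.
A carboxylic acid (terminal –COOH) is the principal characteristic group, giving the suffix -oic acid.
A C=C double bond in the chain gives the infix -ene-.
Choose the numbering such that the carboxylic acid carbon is C-1 by definition.
This places the double bond between C-3 and C-4; a chloro group at C-3.
The name is 3-chlorodec-3-enoic acid.

3-chlorodec-3-enoic acid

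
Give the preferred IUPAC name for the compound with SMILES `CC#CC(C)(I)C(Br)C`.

Counting along the main chain through the multiple bond gives 6 carbons: the parent is hexane.
A C≡C triple bond in the chain gives the infix -yne-.
Choose the numbering such that numbering from this end puts the triple bond at C-2 rather than C-4.
This places the triple bond between C-2 and C-3; a bromo group at C-5; an iodo group at C-4; a methyl group at C-4.
Prefixes are listed alphabetically: bromo, iodo, methyl.
Assembling the pieces gives 5-bromo-4-iodo-4-methylhex-2-yne.

5-bromo-4-iodo-4-methylhex-2-yne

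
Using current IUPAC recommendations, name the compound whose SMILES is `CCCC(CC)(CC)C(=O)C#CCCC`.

The longest carbon chain that includes the carbonyl and the multiple bond has 10 carbons, so the parent hydride is decane.
A ketone (C=O on an internal carbon) is the principal characteristic group, giving the suffix -one.
A C≡C triple bond in the chain gives the infix -yne-.
The numbering direction is chosen so that numbering from this end puts the carbonyl group at C-5 rather than C-6.
With this numbering: the carbonyl at C-5; the triple bond between C-6 and C-7; two ethyl groups at C-4.
The name is 4,4-diethyldec-6-yn-5-one.

4,4-diethyldec-6-yn-5-one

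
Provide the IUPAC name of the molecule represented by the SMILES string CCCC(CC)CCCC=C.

The longest chain bearing the multiple bond is 9 carbons long (nonane).
A C=C double bond in the chain gives the infix -ene-.
Number the chain so that numbering from this end puts the double bond at C-1 rather than C-8.
With this numbering: the double bond between C-1 and C-2; an ethyl group at C-6.
Assembling the pieces gives 6-ethylnon-1-ene.

6-ethylnon-1-ene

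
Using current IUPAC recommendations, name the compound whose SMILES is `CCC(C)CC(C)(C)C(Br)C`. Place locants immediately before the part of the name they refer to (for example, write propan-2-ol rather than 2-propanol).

The longest carbon chain is 7 atoms: the parent is heptane.
Choose the numbering such that the substituent locant set {2,3,3,5} is lower than {3,5,5,6} at the first point of difference.
With this numbering: a bromo group at C-2; methyl groups at C-3 (×2) and C-5.
The substituents are ordered alphabetically, ignoring any di-/tri- multipliers.
Putting it together: 2-bromo-3,3,5-trimethylheptane.

2-bromo-3,3,5-trimethylheptane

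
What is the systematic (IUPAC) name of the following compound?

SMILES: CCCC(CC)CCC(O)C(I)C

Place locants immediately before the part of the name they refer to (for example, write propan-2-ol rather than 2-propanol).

6-ethyl-2-iodononan-3-ol

Counting along the main chain through the –OH group gives 9 carbons: the parent is nonane.
An alcohol (–OH) is the principal characteristic group, giving the suffix -ol.
Number the chain so that numbering from this end puts the hydroxyl group at C-3 rather than C-7.
That gives the hydroxyl at C-3; an ethyl group at C-6; an iodo group at C-2.
Substituent prefixes are cited in alphabetical order (multiplying prefixes like di-/tri- are ignored for ordering).
Putting it together: 6-ethyl-2-iodononan-3-ol.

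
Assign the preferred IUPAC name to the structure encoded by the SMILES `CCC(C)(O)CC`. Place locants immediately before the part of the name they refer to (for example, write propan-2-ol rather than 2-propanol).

The longest carbon chain that includes the –OH group has 5 carbons, so the parent hydride is pentane.
The principal characteristic group is an alcohol (–OH), named with the suffix -ol.
Both numbering directions give the same locant set; either may be used.
This places the hydroxyl at C-3; a methyl group at C-3.
Assembling the pieces gives 3-methylpentan-3-ol.

3-methylpentan-3-ol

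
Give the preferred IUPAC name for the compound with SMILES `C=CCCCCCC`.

oct-1-ene

The longest carbon chain that includes the multiple bond has 8 carbons, so the parent hydride is octane.
The chain contains a C=C double bond, so the unsaturation ending is -ene.
Number the chain so that numbering from this end puts the double bond at C-1 rather than C-7.
This places the double bond between C-1 and C-2.
Assembling the pieces gives oct-1-ene.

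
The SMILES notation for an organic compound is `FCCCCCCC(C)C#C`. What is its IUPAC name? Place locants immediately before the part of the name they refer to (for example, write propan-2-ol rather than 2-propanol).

9-fluoro-3-methylnon-1-yne

The longest carbon chain that includes the multiple bond has 9 carbons, so the parent hydride is nonane.
There is one C≡C triple bond, indicated by the ending -yne.
Choose the numbering such that numbering from this end puts the triple bond at C-1 rather than C-8.
That gives the triple bond between C-1 and C-2; a fluoro group at C-9; a methyl group at C-3.
Prefixes are listed alphabetically: fluoro, methyl.
The name is 9-fluoro-3-methylnon-1-yne.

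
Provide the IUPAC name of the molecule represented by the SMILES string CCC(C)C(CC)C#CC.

The longest chain bearing the multiple bond is 7 carbons long (heptane).
The chain contains a C≡C triple bond, so the unsaturation ending is -yne.
Choose the numbering such that numbering from this end puts the triple bond at C-2 rather than C-5.
This places the triple bond between C-2 and C-3; an ethyl group at C-4; a methyl group at C-5.
Prefixes are listed alphabetically: ethyl, methyl.
Putting it together: 4-ethyl-5-methylhept-2-yne.

4-ethyl-5-methylhept-2-yne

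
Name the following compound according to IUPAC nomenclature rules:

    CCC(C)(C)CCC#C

5,5-dimethylhept-1-yne

Counting along the main chain through the multiple bond gives 7 carbons: the parent is heptane.
There is one C≡C triple bond, indicated by the ending -yne.
The numbering direction is chosen so that numbering from this end puts the triple bond at C-1 rather than C-6.
With this numbering: the triple bond between C-1 and C-2; two methyl groups at C-5.
Putting it together: 5,5-dimethylhept-1-yne.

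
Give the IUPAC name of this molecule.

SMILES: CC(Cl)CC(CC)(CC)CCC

2-chloro-4,4-diethylheptane

The longest continuous carbon chain has 7 atoms, so the parent hydride is heptane.
Number the chain so that the substituent locant set {2,4,4} is lower than {4,4,6} at the first point of difference.
This places a chloro group at C-2; two ethyl groups at C-4.
Prefixes are listed alphabetically: chloro, ethyl.
Putting it together: 2-chloro-4,4-diethylheptane.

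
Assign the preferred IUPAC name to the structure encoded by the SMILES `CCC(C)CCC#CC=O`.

The longest chain bearing the –CHO group and the multiple bond is 8 carbons long (octane).
The principal characteristic group is an aldehyde (terminal –CHO), named with the suffix -al.
A C≡C triple bond in the chain gives the infix -yne-.
The numbering direction is chosen so that the aldehyde carbon is C-1 by definition.
With this numbering: the triple bond between C-2 and C-3; a methyl group at C-6.
Putting it together: 6-methyloct-2-ynal.

6-methyloct-2-ynal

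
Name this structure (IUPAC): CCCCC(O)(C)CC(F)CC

The longest chain bearing the –OH group is 9 carbons long (nonane).
The principal characteristic group is an alcohol (–OH), named with the suffix -ol.
The numbering direction is chosen so that the substituent locant set {3,5} is lower than {5,7} at the first point of difference.
That gives the hydroxyl at C-5; a fluoro group at C-3; a methyl group at C-5.
Prefixes are listed alphabetically: fluoro, methyl.
Putting it together: 3-fluoro-5-methylnonan-5-ol.

3-fluoro-5-methylnonan-5-ol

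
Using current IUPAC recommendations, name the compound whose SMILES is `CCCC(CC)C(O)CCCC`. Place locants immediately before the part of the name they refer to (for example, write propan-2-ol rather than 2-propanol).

4-ethylnonan-5-ol

The longest carbon chain that includes the –OH group has 9 carbons, so the parent hydride is nonane.
An alcohol (–OH) is the principal characteristic group, giving the suffix -ol.
The numbering direction is chosen so that the substituent locant set {4} is lower than {6} at the first point of difference.
With this numbering: the hydroxyl at C-5; an ethyl group at C-4.
Assembling the pieces gives 4-ethylnonan-5-ol.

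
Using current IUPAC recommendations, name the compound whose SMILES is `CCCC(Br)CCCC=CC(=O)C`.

The longest chain bearing the carbonyl and the multiple bond is 11 carbons long (undecane).
The highest-priority functional group is a ketone (C=O on an internal carbon), so the name ends in -one.
There is one C=C double bond, indicated by the ending -ene.
Choose the numbering such that numbering from this end puts the carbonyl group at C-2 rather than C-10.
That gives the carbonyl at C-2; the double bond between C-3 and C-4; a bromo group at C-8.
Putting it together: 8-bromoundec-3-en-2-one.

8-bromoundec-3-en-2-one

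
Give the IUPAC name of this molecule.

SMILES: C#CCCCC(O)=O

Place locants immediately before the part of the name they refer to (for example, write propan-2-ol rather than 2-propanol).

hex-5-ynoic acid

The longest chain bearing the –COOH group and the multiple bond is 6 carbons long (hexane).
A carboxylic acid (terminal –COOH) is the principal characteristic group, giving the suffix -oic acid.
There is one C≡C triple bond, indicated by the ending -yne.
The numbering direction is chosen so that the carboxylic acid carbon is C-1 by definition.
This places the triple bond between C-5 and C-6.
The name is hex-5-ynoic acid.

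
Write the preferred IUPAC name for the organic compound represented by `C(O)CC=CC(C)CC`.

5-methylhept-3-en-1-ol

The longest carbon chain that includes the –OH group and the multiple bond has 7 carbons, so the parent hydride is heptane.
An alcohol (–OH) is the principal characteristic group, giving the suffix -ol.
The chain contains a C=C double bond, so the unsaturation ending is -ene.
Choose the numbering such that numbering from this end puts the hydroxyl group at C-1 rather than C-7.
This places the hydroxyl at C-1; the double bond between C-3 and C-4; a methyl group at C-5.
Assembling the pieces gives 5-methylhept-3-en-1-ol.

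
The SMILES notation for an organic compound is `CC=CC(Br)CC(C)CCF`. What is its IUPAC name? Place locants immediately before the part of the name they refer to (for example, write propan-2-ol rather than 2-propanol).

The longest chain bearing the multiple bond is 8 carbons long (octane).
There is one C=C double bond, indicated by the ending -ene.
The numbering direction is chosen so that numbering from this end puts the double bond at C-2 rather than C-6.
With this numbering: the double bond between C-2 and C-3; a bromo group at C-4; a fluoro group at C-8; a methyl group at C-6.
Substituent prefixes are cited in alphabetical order (multiplying prefixes like di-/tri- are ignored for ordering).
Putting it together: 4-bromo-8-fluoro-6-methyloct-2-ene.

4-bromo-8-fluoro-6-methyloct-2-ene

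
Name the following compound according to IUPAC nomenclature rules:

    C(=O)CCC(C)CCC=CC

4-methylnon-7-enal

The longest carbon chain that includes the –CHO group and the multiple bond has 9 carbons, so the parent hydride is nonane.
The principal characteristic group is an aldehyde (terminal –CHO), named with the suffix -al.
The chain contains a C=C double bond, so the unsaturation ending is -ene.
Choose the numbering such that the aldehyde carbon is C-1 by definition.
This places the double bond between C-7 and C-8; a methyl group at C-4.
The name is 4-methylnon-7-enal.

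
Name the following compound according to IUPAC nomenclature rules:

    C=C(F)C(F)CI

The longest carbon chain that includes the multiple bond has 4 carbons, so the parent hydride is butane.
The chain contains a C=C double bond, so the unsaturation ending is -ene.
The numbering direction is chosen so that numbering from this end puts the double bond at C-1 rather than C-3.
This places the double bond between C-1 and C-2; fluoro groups at C-2 and C-3; an iodo group at C-4.
Prefixes are listed alphabetically: fluoro, iodo.
The name is 2,3-difluoro-4-iodobut-1-ene.

2,3-difluoro-4-iodobut-1-ene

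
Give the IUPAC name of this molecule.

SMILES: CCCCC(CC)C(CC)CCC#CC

Counting along the main chain through the multiple bond gives 11 carbons: the parent is undecane.
A C≡C triple bond in the chain gives the infix -yne-.
Number the chain so that numbering from this end puts the triple bond at C-2 rather than C-9.
This places the triple bond between C-2 and C-3; ethyl groups at C-6 and C-7.
The name is 6,7-diethylundec-2-yne.

6,7-diethylundec-2-yne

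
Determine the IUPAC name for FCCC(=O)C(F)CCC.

1,4-difluoroheptan-3-one

The longest carbon chain that includes the carbonyl has 7 carbons, so the parent hydride is heptane.
The principal characteristic group is a ketone (C=O on an internal carbon), named with the suffix -one.
The numbering direction is chosen so that numbering from this end puts the carbonyl group at C-3 rather than C-5.
This places the carbonyl at C-3; fluoro groups at C-1 and C-4.
The name is 1,4-difluoroheptan-3-one.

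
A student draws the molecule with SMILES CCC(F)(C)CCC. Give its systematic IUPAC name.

The longest continuous carbon chain has 6 atoms, so the parent hydride is hexane.
Number the chain so that the substituent locant set {3,3} is lower than {4,4} at the first point of difference.
With this numbering: a fluoro group at C-3; a methyl group at C-3.
Substituent prefixes are cited in alphabetical order (multiplying prefixes like di-/tri- are ignored for ordering).
The name is 3-fluoro-3-methylhexane.

3-fluoro-3-methylhexane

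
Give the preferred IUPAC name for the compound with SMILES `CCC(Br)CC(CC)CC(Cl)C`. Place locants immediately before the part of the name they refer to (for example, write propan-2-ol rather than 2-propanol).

The longest continuous carbon chain has 8 atoms, so the parent hydride is octane.
Choose the numbering such that the substituent locant set {2,4,6} is lower than {3,5,7} at the first point of difference.
With this numbering: a bromo group at C-6; a chloro group at C-2; an ethyl group at C-4.
Substituent prefixes are cited in alphabetical order (multiplying prefixes like di-/tri- are ignored for ordering).
Putting it together: 6-bromo-2-chloro-4-ethyloctane.

6-bromo-2-chloro-4-ethyloctane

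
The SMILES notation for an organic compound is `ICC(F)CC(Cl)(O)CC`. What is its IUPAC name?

3-chloro-5-fluoro-6-iodohexan-3-ol

The longest chain bearing the –OH group is 6 carbons long (hexane).
The principal characteristic group is an alcohol (–OH), named with the suffix -ol.
The numbering direction is chosen so that numbering from this end puts the hydroxyl group at C-3 rather than C-4.
With this numbering: the hydroxyl at C-3; a chloro group at C-3; a fluoro group at C-5; an iodo group at C-6.
Substituent prefixes are cited in alphabetical order (multiplying prefixes like di-/tri- are ignored for ordering).
The name is 3-chloro-5-fluoro-6-iodohexan-3-ol.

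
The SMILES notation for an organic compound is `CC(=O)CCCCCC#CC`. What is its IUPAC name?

dec-8-yn-2-one

The longest carbon chain that includes the carbonyl and the multiple bond has 10 carbons, so the parent hydride is decane.
The principal characteristic group is a ketone (C=O on an internal carbon), named with the suffix -one.
The chain contains a C≡C triple bond, so the unsaturation ending is -yne.
The numbering direction is chosen so that numbering from this end puts the carbonyl group at C-2 rather than C-9.
This places the carbonyl at C-2; the triple bond between C-8 and C-9.
The name is dec-8-yn-2-one.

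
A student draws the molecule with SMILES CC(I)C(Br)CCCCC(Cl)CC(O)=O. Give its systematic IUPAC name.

8-bromo-3-chloro-9-iododecanoic acid

Counting along the main chain through the –COOH group gives 10 carbons: the parent is decane.
The principal characteristic group is a carboxylic acid (terminal –COOH), named with the suffix -oic acid.
Number the chain so that the carboxylic acid carbon is C-1 by definition.
That gives a bromo group at C-8; a chloro group at C-3; an iodo group at C-9.
Prefixes are listed alphabetically: bromo, chloro, iodo.
The name is 8-bromo-3-chloro-9-iododecanoic acid.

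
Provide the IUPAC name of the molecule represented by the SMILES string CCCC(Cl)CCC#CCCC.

The longest chain bearing the multiple bond is 11 carbons long (undecane).
The chain contains a C≡C triple bond, so the unsaturation ending is -yne.
Choose the numbering such that numbering from this end puts the triple bond at C-4 rather than C-7.
With this numbering: the triple bond between C-4 and C-5; a chloro group at C-8.
The name is 8-chloroundec-4-yne.

8-chloroundec-4-yne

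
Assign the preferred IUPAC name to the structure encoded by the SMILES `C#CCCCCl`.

The longest carbon chain that includes the multiple bond has 5 carbons, so the parent hydride is pentane.
A C≡C triple bond in the chain gives the infix -yne-.
Choose the numbering such that numbering from this end puts the triple bond at C-1 rather than C-4.
With this numbering: the triple bond between C-1 and C-2; a chloro group at C-5.
Putting it together: 5-chloropent-1-yne.

5-chloropent-1-yne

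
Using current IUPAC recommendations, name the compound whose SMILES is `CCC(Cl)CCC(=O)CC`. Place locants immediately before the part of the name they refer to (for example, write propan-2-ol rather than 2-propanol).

6-chlorooctan-3-one

The longest chain bearing the carbonyl is 8 carbons long (octane).
The principal characteristic group is a ketone (C=O on an internal carbon), named with the suffix -one.
Choose the numbering such that numbering from this end puts the carbonyl group at C-3 rather than C-6.
This places the carbonyl at C-3; a chloro group at C-6.
Putting it together: 6-chlorooctan-3-one.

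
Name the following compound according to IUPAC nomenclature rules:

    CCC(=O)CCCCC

The longest chain bearing the carbonyl is 8 carbons long (octane).
The highest-priority functional group is a ketone (C=O on an internal carbon), so the name ends in -one.
Choose the numbering such that numbering from this end puts the carbonyl group at C-3 rather than C-6.
With this numbering: the carbonyl at C-3.
The name is octan-3-one.

octan-3-one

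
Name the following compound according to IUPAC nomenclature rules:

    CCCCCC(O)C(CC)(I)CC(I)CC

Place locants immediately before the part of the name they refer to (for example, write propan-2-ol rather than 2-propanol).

5-ethyl-3,5-diiodoundecan-6-ol

The longest carbon chain that includes the –OH group has 11 carbons, so the parent hydride is undecane.
The highest-priority functional group is an alcohol (–OH), so the name ends in -ol.
The numbering direction is chosen so that the substituent locant set {3,5,5} is lower than {7,7,9} at the first point of difference.
With this numbering: the hydroxyl at C-6; an ethyl group at C-5; iodo groups at C-3 and C-5.
Substituent prefixes are cited in alphabetical order (multiplying prefixes like di-/tri- are ignored for ordering).
Putting it together: 5-ethyl-3,5-diiodoundecan-6-ol.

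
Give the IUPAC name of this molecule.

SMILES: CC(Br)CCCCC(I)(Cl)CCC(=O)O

The longest carbon chain that includes the –COOH group has 10 carbons, so the parent hydride is decane.
A carboxylic acid (terminal –COOH) is the principal characteristic group, giving the suffix -oic acid.
Choose the numbering such that the carboxylic acid carbon is C-1 by definition.
This places a bromo group at C-9; a chloro group at C-4; an iodo group at C-4.
Prefixes are listed alphabetically: bromo, chloro, iodo.
The name is 9-bromo-4-chloro-4-iododecanoic acid.

9-bromo-4-chloro-4-iododecanoic acid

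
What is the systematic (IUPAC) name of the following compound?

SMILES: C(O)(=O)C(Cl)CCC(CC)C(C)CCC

2-chloro-5-ethyl-6-methylnonanoic acid

The longest carbon chain that includes the –COOH group has 9 carbons, so the parent hydride is nonane.
The highest-priority functional group is a carboxylic acid (terminal –COOH), so the name ends in -oic acid.
Number the chain so that the carboxylic acid carbon is C-1 by definition.
With this numbering: a chloro group at C-2; an ethyl group at C-5; a methyl group at C-6.
Substituent prefixes are cited in alphabetical order (multiplying prefixes like di-/tri- are ignored for ordering).
Putting it together: 2-chloro-5-ethyl-6-methylnonanoic acid.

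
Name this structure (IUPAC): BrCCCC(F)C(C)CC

1-bromo-4-fluoro-5-methylheptane

The parent chain contains 7 carbons (heptane).
Number the chain so that the substituent locant set {1,4,5} is lower than {3,4,7} at the first point of difference.
This places a bromo group at C-1; a fluoro group at C-4; a methyl group at C-5.
Substituent prefixes are cited in alphabetical order (multiplying prefixes like di-/tri- are ignored for ordering).
Assembling the pieces gives 1-bromo-4-fluoro-5-methylheptane.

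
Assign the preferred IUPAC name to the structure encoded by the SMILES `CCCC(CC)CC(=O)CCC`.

Counting along the main chain through the carbonyl gives 9 carbons: the parent is nonane.
A ketone (C=O on an internal carbon) is the principal characteristic group, giving the suffix -one.
Choose the numbering such that numbering from this end puts the carbonyl group at C-4 rather than C-6.
This places the carbonyl at C-4; an ethyl group at C-6.
The name is 6-ethylnonan-4-one.

6-ethylnonan-4-one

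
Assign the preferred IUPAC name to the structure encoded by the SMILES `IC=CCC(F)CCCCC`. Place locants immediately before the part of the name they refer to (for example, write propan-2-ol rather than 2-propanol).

4-fluoro-1-iodonon-1-ene

The longest chain bearing the multiple bond is 9 carbons long (nonane).
There is one C=C double bond, indicated by the ending -ene.
The numbering direction is chosen so that numbering from this end puts the double bond at C-1 rather than C-8.
With this numbering: the double bond between C-1 and C-2; a fluoro group at C-4; an iodo group at C-1.
Prefixes are listed alphabetically: fluoro, iodo.
Putting it together: 4-fluoro-1-iodonon-1-ene.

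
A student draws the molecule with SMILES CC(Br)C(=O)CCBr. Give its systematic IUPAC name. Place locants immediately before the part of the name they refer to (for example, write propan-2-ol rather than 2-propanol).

The longest chain bearing the carbonyl is 5 carbons long (pentane).
A ketone (C=O on an internal carbon) is the principal characteristic group, giving the suffix -one.
Choose the numbering such that the substituent locant set {1,4} is lower than {2,5} at the first point of difference.
That gives the carbonyl at C-3; bromo groups at C-1 and C-4.
Putting it together: 1,4-dibromopentan-3-one.

1,4-dibromopentan-3-one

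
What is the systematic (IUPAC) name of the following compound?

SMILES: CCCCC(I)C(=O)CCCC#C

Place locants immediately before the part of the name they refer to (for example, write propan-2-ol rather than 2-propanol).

7-iodoundec-1-yn-6-one

The longest chain bearing the carbonyl and the multiple bond is 11 carbons long (undecane).
A ketone (C=O on an internal carbon) is the principal characteristic group, giving the suffix -one.
There is one C≡C triple bond, indicated by the ending -yne.
Choose the numbering such that numbering from this end puts the triple bond at C-1 rather than C-10.
This places the carbonyl at C-6; the triple bond between C-1 and C-2; an iodo group at C-7.
The name is 7-iodoundec-1-yn-6-one.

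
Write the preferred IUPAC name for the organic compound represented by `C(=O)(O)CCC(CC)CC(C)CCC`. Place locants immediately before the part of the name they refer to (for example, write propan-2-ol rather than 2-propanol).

The longest carbon chain that includes the –COOH group has 9 carbons, so the parent hydride is nonane.
The principal characteristic group is a carboxylic acid (terminal –COOH), named with the suffix -oic acid.
Number the chain so that the carboxylic acid carbon is C-1 by definition.
That gives an ethyl group at C-4; a methyl group at C-6.
Substituent prefixes are cited in alphabetical order (multiplying prefixes like di-/tri- are ignored for ordering).
Putting it together: 4-ethyl-6-methylnonanoic acid.

4-ethyl-6-methylnonanoic acid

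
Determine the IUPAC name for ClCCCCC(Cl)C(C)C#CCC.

The longest chain bearing the multiple bond is 10 carbons long (decane).
The chain contains a C≡C triple bond, so the unsaturation ending is -yne.
Choose the numbering such that numbering from this end puts the triple bond at C-3 rather than C-7.
With this numbering: the triple bond between C-3 and C-4; chloro groups at C-6 and C-10; a methyl group at C-5.
Substituent prefixes are cited in alphabetical order (multiplying prefixes like di-/tri- are ignored for ordering).
Assembling the pieces gives 6,10-dichloro-5-methyldec-3-yne.

6,10-dichloro-5-methyldec-3-yne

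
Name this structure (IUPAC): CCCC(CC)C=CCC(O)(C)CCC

8-ethyl-4-methylundec-6-en-4-ol

The longest carbon chain that includes the –OH group and the multiple bond has 11 carbons, so the parent hydride is undecane.
The principal characteristic group is an alcohol (–OH), named with the suffix -ol.
The chain contains a C=C double bond, so the unsaturation ending is -ene.
Number the chain so that numbering from this end puts the hydroxyl group at C-4 rather than C-8.
This places the hydroxyl at C-4; the double bond between C-6 and C-7; an ethyl group at C-8; a methyl group at C-4.
Prefixes are listed alphabetically: ethyl, methyl.
The name is 8-ethyl-4-methylundec-6-en-4-ol.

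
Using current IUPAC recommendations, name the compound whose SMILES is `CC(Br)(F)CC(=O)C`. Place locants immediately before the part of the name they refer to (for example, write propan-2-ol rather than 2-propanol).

The longest carbon chain that includes the carbonyl has 5 carbons, so the parent hydride is pentane.
The highest-priority functional group is a ketone (C=O on an internal carbon), so the name ends in -one.
The numbering direction is chosen so that numbering from this end puts the carbonyl group at C-2 rather than C-4.
That gives the carbonyl at C-2; a bromo group at C-4; a fluoro group at C-4.
Substituent prefixes are cited in alphabetical order (multiplying prefixes like di-/tri- are ignored for ordering).
Assembling the pieces gives 4-bromo-4-fluoropentan-2-one.

4-bromo-4-fluoropentan-2-one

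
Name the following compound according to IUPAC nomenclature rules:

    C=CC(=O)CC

The longest chain bearing the carbonyl and the multiple bond is 5 carbons long (pentane).
The highest-priority functional group is a ketone (C=O on an internal carbon), so the name ends in -one.
The chain contains a C=C double bond, so the unsaturation ending is -ene.
Choose the numbering such that numbering from this end puts the double bond at C-1 rather than C-4.
That gives the carbonyl at C-3; the double bond between C-1 and C-2.
Putting it together: pent-1-en-3-one.

pent-1-en-3-one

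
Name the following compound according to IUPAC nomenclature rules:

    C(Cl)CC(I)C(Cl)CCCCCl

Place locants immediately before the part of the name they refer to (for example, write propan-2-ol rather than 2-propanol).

1,4,8-trichloro-3-iodooctane

The parent chain contains 8 carbons (octane).
Number the chain so that the substituent locant set {1,3,4,8} is lower than {1,5,6,8} at the first point of difference.
This places chloro groups at C-1 and C-4 and C-8; an iodo group at C-3.
Prefixes are listed alphabetically: chloro, iodo.
The name is 1,4,8-trichloro-3-iodooctane.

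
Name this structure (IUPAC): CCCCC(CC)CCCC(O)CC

7-ethylundecan-3-ol

The longest carbon chain that includes the –OH group has 11 carbons, so the parent hydride is undecane.
The principal characteristic group is an alcohol (–OH), named with the suffix -ol.
Number the chain so that numbering from this end puts the hydroxyl group at C-3 rather than C-9.
This places the hydroxyl at C-3; an ethyl group at C-7.
Putting it together: 7-ethylundecan-3-ol.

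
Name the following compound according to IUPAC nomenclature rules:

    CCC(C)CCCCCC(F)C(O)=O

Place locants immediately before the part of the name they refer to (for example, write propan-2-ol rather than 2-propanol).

2-fluoro-8-methyldecanoic acid

The longest carbon chain that includes the –COOH group has 10 carbons, so the parent hydride is decane.
The highest-priority functional group is a carboxylic acid (terminal –COOH), so the name ends in -oic acid.
Choose the numbering such that the carboxylic acid carbon is C-1 by definition.
With this numbering: a fluoro group at C-2; a methyl group at C-8.
The substituents are ordered alphabetically, ignoring any di-/tri- multipliers.
The name is 2-fluoro-8-methyldecanoic acid.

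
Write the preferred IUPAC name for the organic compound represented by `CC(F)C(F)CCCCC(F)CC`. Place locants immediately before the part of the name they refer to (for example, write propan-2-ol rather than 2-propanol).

The longest continuous carbon chain has 10 atoms, so the parent hydride is decane.
The numbering direction is chosen so that the substituent locant set {2,3,8} is lower than {3,8,9} at the first point of difference.
With this numbering: fluoro groups at C-2 and C-3 and C-8.
Assembling the pieces gives 2,3,8-trifluorodecane.

2,3,8-trifluorodecane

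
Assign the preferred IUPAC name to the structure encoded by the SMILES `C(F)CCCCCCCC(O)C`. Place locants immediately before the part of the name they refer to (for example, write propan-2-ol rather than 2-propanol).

The longest chain bearing the –OH group is 10 carbons long (decane).
The principal characteristic group is an alcohol (–OH), named with the suffix -ol.
Choose the numbering such that numbering from this end puts the hydroxyl group at C-2 rather than C-9.
With this numbering: the hydroxyl at C-2; a fluoro group at C-10.
Putting it together: 10-fluorodecan-2-ol.

10-fluorodecan-2-ol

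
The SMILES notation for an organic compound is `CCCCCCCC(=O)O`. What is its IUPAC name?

octanoic acid

The longest carbon chain that includes the –COOH group has 8 carbons, so the parent hydride is octane.
A carboxylic acid (terminal –COOH) is the principal characteristic group, giving the suffix -oic acid.
The numbering direction is chosen so that the carboxylic acid carbon is C-1 by definition.
Putting it together: octanoic acid.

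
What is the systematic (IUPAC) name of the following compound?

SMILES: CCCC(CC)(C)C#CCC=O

5-ethyl-5-methyloct-3-ynal

Counting along the main chain through the –CHO group and the multiple bond gives 8 carbons: the parent is octane.
An aldehyde (terminal –CHO) is the principal characteristic group, giving the suffix -al.
There is one C≡C triple bond, indicated by the ending -yne.
Choose the numbering such that the aldehyde carbon is C-1 by definition.
That gives the triple bond between C-3 and C-4; an ethyl group at C-5; a methyl group at C-5.
The substituents are ordered alphabetically, ignoring any di-/tri- multipliers.
Putting it together: 5-ethyl-5-methyloct-3-ynal.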